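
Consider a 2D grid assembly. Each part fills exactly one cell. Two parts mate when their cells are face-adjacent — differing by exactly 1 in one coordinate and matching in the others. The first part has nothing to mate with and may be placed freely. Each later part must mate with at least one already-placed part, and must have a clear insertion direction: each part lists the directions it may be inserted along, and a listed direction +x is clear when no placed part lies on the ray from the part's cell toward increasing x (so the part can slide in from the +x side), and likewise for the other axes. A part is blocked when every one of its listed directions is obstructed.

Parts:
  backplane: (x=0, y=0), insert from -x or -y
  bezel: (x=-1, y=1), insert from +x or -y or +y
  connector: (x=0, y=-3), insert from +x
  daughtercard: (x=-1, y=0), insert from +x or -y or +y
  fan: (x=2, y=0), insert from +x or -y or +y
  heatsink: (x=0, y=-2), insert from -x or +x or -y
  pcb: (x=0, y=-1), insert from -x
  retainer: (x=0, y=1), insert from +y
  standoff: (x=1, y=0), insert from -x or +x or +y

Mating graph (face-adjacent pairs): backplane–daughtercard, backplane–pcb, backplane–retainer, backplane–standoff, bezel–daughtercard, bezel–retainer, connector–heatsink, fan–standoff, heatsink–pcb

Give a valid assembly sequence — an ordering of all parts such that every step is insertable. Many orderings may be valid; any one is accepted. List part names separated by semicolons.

1. backplane@(0, 0) [-x clear] — {backplane}
2. pcb@(0, -1) [-x clear] — {backplane, pcb}
3. standoff@(1, 0) [+x clear] — {backplane, pcb, standoff}
4. heatsink@(0, -2) [-x clear] — {backplane, heatsink, pcb, standoff}
5. connector@(0, -3) [+x clear] — {backplane, connector, heatsink, pcb, standoff}
6. fan@(2, 0) [+x clear] — {backplane, connector, fan, heatsink, pcb, standoff}
7. retainer@(0, 1) [+y clear] — {backplane, connector, fan, heatsink, pcb, retainer, standoff}
8. bezel@(-1, 1) [-y clear] — {backplane, bezel, connector, fan, heatsink, pcb, retainer, standoff}
9. daughtercard@(-1, 0) [-y clear] — {backplane, bezel, connector, daughtercard, fan, heatsink, pcb, retainer, standoff}

backplane; pcb; standoff; heatsink; connector; fan; retainer; bezel; daughtercard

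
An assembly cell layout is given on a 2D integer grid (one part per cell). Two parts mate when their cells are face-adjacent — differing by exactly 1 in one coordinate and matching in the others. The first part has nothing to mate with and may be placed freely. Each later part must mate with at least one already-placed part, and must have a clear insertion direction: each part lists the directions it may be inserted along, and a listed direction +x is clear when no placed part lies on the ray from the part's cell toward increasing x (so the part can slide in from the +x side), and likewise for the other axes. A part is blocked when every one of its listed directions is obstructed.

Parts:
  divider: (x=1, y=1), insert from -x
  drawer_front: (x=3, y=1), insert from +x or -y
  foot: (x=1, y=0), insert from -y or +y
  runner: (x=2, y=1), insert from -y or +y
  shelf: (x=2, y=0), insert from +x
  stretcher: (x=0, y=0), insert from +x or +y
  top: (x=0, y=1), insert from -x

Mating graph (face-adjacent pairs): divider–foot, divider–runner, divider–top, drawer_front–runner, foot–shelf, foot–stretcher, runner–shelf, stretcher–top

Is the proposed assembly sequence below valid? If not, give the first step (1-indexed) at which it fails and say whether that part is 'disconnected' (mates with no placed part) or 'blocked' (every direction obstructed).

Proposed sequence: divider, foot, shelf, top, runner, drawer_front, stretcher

Invalid at step 7 (blocked)

1. divider@(1, 1) [-x clear] — {divider}
2. foot@(1, 0) [-y clear] — {divider, foot}
3. shelf@(2, 0) [+x clear] — {divider, foot, shelf}
4. top@(0, 1) [-x clear] — {divider, foot, shelf, top}
5. runner@(2, 1) [+y clear] — {divider, foot, runner, shelf, top}
6. drawer_front@(3, 1) [+x clear] — {divider, drawer_front, foot, runner, shelf, top}
7. stretcher@(0, 0) — +x/+y all obstructed ⇒ blocked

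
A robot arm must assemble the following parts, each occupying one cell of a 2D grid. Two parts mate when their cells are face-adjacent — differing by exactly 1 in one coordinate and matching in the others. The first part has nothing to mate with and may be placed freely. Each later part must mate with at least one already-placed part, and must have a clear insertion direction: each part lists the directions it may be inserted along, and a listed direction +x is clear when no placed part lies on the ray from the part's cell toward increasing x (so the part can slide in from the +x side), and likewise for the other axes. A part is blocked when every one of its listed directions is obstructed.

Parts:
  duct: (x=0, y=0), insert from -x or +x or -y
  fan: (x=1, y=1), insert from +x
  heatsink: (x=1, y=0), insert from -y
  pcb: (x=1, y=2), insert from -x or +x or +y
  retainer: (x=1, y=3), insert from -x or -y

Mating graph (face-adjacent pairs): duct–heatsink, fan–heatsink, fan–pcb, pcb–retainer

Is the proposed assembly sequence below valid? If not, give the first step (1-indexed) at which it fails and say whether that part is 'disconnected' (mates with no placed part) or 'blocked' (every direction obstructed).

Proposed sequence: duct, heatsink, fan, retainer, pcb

Invalid at step 4 (disconnected)

1. duct@(0, 0) [-x clear] — {duct}
2. heatsink@(1, 0) [-y clear] — {duct, heatsink}
3. fan@(1, 1) [+x clear] — {duct, fan, heatsink}
4. retainer@(1, 3) — no placed neighbour ⇒ disconnected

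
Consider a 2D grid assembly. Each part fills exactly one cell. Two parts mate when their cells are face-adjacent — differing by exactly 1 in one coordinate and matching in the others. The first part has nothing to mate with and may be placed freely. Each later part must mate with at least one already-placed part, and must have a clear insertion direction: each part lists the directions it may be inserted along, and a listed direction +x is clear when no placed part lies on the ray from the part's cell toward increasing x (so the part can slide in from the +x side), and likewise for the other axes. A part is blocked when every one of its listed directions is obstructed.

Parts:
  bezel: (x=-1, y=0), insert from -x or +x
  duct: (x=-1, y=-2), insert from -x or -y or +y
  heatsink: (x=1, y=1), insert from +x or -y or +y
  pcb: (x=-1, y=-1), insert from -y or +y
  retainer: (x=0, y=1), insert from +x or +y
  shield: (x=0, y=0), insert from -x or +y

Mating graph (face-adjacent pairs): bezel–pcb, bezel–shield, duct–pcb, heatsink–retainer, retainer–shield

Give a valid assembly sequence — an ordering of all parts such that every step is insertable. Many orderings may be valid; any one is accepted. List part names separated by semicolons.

retainer; shield; bezel; pcb; duct; heatsink

1. retainer@(0, 1) [+x clear] — {retainer}
2. shield@(0, 0) [-x clear] — {retainer, shield}
3. bezel@(-1, 0) [-x clear] — {bezel, retainer, shield}
4. pcb@(-1, -1) [-y clear] — {bezel, pcb, retainer, shield}
5. duct@(-1, -2) [-x clear] — {bezel, duct, pcb, retainer, shield}
6. heatsink@(1, 1) [+x clear] — {bezel, duct, heatsink, pcb, retainer, shield}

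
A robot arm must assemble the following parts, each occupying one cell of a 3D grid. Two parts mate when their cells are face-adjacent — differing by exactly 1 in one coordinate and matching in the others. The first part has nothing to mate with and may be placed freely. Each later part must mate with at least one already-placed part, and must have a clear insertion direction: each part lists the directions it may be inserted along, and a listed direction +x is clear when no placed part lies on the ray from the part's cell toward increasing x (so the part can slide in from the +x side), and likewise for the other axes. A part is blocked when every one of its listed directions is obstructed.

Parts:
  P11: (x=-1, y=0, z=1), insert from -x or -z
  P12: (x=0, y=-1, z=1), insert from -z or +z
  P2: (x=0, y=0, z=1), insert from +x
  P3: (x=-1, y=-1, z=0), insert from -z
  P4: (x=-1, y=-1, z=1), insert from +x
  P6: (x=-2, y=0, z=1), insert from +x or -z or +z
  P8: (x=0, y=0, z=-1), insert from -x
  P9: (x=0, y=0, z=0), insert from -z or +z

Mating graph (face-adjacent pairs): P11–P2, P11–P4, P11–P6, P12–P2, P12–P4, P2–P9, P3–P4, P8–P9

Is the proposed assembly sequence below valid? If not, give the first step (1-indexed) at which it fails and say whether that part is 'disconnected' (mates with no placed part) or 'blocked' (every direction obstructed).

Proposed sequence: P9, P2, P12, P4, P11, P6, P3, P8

Invalid at step 4 (blocked)

1. P9@(0, 0, 0) [-z clear] — {P9}
2. P2@(0, 0, 1) [+x clear] — {P2, P9}
3. P12@(0, -1, 1) [-z clear] — {P12, P2, P9}
4. P4@(-1, -1, 1) — +x all obstructed ⇒ blocked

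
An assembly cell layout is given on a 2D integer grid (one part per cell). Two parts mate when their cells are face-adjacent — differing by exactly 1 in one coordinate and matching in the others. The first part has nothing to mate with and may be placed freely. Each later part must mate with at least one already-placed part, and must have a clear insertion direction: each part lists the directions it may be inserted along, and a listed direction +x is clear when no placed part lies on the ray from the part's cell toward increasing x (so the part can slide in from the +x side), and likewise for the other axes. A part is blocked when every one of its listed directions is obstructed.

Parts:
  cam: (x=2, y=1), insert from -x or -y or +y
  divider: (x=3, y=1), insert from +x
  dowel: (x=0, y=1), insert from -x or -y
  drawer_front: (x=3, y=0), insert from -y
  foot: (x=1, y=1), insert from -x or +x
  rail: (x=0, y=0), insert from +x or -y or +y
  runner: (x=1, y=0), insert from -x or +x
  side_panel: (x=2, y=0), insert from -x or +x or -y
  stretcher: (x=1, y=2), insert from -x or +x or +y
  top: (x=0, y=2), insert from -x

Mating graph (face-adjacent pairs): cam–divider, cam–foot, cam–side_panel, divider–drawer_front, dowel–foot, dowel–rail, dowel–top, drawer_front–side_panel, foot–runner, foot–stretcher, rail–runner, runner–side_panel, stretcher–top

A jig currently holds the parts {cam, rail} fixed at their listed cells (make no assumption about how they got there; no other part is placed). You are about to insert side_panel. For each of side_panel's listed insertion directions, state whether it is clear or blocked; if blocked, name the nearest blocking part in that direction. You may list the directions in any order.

-x: nearest on ray is rail@(0, 0) ⇒ blocked
+x: ray from side_panel(2, 0) has no placed part ⇒ clear
-y: ray from side_panel(2, 0) has no placed part ⇒ clear

+x: clear; -x: blocked by rail; -y: clear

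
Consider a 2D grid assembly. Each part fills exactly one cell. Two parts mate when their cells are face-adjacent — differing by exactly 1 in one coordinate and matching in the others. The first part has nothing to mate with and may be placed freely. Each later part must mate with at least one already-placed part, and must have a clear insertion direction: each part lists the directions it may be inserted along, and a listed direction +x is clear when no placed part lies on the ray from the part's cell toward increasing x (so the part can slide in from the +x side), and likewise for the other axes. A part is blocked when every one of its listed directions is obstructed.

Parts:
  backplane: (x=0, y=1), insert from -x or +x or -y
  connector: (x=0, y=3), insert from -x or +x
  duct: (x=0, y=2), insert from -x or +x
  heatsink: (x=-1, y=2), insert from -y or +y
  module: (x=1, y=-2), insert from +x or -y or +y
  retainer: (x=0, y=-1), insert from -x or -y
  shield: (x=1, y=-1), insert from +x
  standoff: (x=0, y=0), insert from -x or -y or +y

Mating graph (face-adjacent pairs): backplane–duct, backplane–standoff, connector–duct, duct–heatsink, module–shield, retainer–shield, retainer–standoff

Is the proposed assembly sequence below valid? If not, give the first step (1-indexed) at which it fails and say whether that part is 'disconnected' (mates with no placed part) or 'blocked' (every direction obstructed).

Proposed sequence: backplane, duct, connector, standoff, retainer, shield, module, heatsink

Valid

1. backplane@(0, 1) [-x clear] — {backplane}
2. duct@(0, 2) [-x clear] — {backplane, duct}
3. connector@(0, 3) [-x clear] — {backplane, connector, duct}
4. standoff@(0, 0) [-x clear] — {backplane, connector, duct, standoff}
5. retainer@(0, -1) [-x clear] — {backplane, connector, duct, retainer, standoff}
6. shield@(1, -1) [+x clear] — {backplane, connector, duct, retainer, shield, standoff}
7. module@(1, -2) [+x clear] — {backplane, connector, duct, module, retainer, shield, standoff}
8. heatsink@(-1, 2) [-y clear] — {backplane, connector, duct, heatsink, module, retainer, shield, standoff}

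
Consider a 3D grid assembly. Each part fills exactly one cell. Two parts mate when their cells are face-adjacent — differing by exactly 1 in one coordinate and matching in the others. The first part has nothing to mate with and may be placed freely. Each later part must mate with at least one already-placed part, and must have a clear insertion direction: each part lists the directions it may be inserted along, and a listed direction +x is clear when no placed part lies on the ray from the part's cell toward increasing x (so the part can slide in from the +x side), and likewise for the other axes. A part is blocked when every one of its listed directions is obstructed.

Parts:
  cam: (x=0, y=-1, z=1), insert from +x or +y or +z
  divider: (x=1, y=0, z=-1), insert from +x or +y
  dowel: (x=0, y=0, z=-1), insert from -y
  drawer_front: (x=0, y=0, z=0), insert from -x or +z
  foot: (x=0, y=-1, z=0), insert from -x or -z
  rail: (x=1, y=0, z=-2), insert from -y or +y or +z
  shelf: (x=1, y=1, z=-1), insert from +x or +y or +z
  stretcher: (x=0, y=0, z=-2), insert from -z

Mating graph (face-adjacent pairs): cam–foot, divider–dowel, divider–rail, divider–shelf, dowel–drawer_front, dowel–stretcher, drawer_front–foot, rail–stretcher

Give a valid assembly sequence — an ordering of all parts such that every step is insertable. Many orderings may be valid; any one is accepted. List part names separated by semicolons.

cam; foot; drawer_front; dowel; stretcher; rail; divider; shelf

1. cam@(0, -1, 1) [+x clear] — {cam}
2. foot@(0, -1, 0) [-x clear] — {cam, foot}
3. drawer_front@(0, 0, 0) [-x clear] — {cam, drawer_front, foot}
4. dowel@(0, 0, -1) [-y clear] — {cam, dowel, drawer_front, foot}
5. stretcher@(0, 0, -2) [-z clear] — {cam, dowel, drawer_front, foot, stretcher}
6. rail@(1, 0, -2) [-y clear] — {cam, dowel, drawer_front, foot, rail, stretcher}
7. divider@(1, 0, -1) [+x clear] — {cam, divider, dowel, drawer_front, foot, rail, stretcher}
8. shelf@(1, 1, -1) [+x clear] — {cam, divider, dowel, drawer_front, foot, rail, shelf, stretcher}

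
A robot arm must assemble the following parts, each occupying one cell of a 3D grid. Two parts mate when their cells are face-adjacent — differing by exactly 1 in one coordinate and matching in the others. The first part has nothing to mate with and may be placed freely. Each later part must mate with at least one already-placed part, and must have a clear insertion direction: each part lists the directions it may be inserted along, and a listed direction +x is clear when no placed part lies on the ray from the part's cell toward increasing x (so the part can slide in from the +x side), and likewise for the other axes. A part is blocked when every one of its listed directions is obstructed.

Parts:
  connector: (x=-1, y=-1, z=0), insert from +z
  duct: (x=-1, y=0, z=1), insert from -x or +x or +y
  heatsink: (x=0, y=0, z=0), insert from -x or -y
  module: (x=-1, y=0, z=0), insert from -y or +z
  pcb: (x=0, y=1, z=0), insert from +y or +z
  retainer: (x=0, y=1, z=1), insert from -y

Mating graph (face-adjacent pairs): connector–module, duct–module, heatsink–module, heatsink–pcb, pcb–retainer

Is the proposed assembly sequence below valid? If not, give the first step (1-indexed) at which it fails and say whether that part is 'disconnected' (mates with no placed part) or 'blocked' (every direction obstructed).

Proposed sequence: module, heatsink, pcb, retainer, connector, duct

Valid

1. module@(-1, 0, 0) [-y clear] — {module}
2. heatsink@(0, 0, 0) [-y clear] — {heatsink, module}
3. pcb@(0, 1, 0) [+y clear] — {heatsink, module, pcb}
4. retainer@(0, 1, 1) [-y clear] — {heatsink, module, pcb, retainer}
5. connector@(-1, -1, 0) [+z clear] — {connector, heatsink, module, pcb, retainer}
6. duct@(-1, 0, 1) [-x clear] — {connector, duct, heatsink, module, pcb, retainer}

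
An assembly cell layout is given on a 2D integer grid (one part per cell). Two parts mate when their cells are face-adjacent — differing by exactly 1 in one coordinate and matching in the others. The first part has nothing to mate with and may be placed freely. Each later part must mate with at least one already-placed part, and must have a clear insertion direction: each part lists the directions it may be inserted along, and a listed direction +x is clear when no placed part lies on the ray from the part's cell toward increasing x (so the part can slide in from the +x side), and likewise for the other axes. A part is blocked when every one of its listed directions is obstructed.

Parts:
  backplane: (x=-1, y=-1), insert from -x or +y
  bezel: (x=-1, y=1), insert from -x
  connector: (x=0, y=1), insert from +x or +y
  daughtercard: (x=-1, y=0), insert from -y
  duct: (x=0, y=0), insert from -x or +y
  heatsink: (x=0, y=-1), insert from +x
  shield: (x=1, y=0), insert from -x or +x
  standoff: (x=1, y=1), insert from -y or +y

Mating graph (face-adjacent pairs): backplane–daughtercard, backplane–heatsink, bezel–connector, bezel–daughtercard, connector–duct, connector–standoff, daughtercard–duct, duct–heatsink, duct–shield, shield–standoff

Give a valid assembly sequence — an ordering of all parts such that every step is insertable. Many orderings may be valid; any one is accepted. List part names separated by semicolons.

bezel; daughtercard; backplane; heatsink; duct; connector; standoff; shield

1. bezel@(-1, 1) [-x clear] — {bezel}
2. daughtercard@(-1, 0) [-y clear] — {bezel, daughtercard}
3. backplane@(-1, -1) [-x clear] — {backplane, bezel, daughtercard}
4. heatsink@(0, -1) [+x clear] — {backplane, bezel, daughtercard, heatsink}
5. duct@(0, 0) [+y clear] — {backplane, bezel, daughtercard, duct, heatsink}
6. connector@(0, 1) [+x clear] — {backplane, bezel, connector, daughtercard, duct, heatsink}
7. standoff@(1, 1) [-y clear] — {backplane, bezel, connector, daughtercard, duct, heatsink, standoff}
8. shield@(1, 0) [+x clear] — {backplane, bezel, connector, daughtercard, duct, heatsink, shield, standoff}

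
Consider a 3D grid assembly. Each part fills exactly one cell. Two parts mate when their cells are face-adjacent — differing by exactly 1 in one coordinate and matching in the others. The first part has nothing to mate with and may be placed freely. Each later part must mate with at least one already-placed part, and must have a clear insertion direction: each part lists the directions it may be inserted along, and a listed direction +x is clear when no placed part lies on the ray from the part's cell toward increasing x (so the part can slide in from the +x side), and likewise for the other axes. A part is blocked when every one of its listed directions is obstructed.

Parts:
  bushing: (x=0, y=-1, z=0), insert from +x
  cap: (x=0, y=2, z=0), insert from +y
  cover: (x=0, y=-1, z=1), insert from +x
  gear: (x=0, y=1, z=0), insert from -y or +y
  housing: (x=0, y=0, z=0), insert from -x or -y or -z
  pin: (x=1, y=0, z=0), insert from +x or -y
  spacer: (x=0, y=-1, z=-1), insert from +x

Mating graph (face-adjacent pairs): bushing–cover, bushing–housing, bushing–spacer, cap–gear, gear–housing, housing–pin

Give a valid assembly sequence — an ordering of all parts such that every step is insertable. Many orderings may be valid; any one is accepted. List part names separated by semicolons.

1. housing@(0, 0, 0) [-x clear] — {housing}
2. pin@(1, 0, 0) [+x clear] — {housing, pin}
3. bushing@(0, -1, 0) [+x clear] — {bushing, housing, pin}
4. cover@(0, -1, 1) [+x clear] — {bushing, cover, housing, pin}
5. spacer@(0, -1, -1) [+x clear] — {bushing, cover, housing, pin, spacer}
6. gear@(0, 1, 0) [+y clear] — {bushing, cover, gear, housing, pin, spacer}
7. cap@(0, 2, 0) [+y clear] — {bushing, cap, cover, gear, housing, pin, spacer}

housing; pin; bushing; cover; spacer; gear; cap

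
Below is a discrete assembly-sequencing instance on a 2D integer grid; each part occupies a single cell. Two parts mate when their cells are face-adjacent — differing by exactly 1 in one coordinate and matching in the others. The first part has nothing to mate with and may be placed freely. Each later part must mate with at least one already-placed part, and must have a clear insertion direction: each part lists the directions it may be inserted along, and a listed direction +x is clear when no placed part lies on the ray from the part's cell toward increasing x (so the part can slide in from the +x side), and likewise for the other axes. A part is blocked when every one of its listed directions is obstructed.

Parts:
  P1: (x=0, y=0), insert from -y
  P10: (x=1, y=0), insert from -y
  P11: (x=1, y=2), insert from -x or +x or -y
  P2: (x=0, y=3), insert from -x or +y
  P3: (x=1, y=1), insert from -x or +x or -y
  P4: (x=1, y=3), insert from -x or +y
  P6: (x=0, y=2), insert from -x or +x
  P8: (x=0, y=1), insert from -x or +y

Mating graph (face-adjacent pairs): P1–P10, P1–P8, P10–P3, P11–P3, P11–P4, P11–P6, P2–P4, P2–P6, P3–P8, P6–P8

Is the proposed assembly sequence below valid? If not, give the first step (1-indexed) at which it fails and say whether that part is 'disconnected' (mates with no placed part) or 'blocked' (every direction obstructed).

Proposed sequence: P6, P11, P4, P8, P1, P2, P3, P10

Valid

1. P6@(0, 2) [-x clear] — {P6}
2. P11@(1, 2) [+x clear] — {P11, P6}
3. P4@(1, 3) [-x clear] — {P11, P4, P6}
4. P8@(0, 1) [-x clear] — {P11, P4, P6, P8}
5. P1@(0, 0) [-y clear] — {P1, P11, P4, P6, P8}
6. P2@(0, 3) [-x clear] — {P1, P11, P2, P4, P6, P8}
7. P3@(1, 1) [+x clear] — {P1, P11, P2, P3, P4, P6, P8}
8. P10@(1, 0) [-y clear] — {P1, P10, P11, P2, P3, P4, P6, P8}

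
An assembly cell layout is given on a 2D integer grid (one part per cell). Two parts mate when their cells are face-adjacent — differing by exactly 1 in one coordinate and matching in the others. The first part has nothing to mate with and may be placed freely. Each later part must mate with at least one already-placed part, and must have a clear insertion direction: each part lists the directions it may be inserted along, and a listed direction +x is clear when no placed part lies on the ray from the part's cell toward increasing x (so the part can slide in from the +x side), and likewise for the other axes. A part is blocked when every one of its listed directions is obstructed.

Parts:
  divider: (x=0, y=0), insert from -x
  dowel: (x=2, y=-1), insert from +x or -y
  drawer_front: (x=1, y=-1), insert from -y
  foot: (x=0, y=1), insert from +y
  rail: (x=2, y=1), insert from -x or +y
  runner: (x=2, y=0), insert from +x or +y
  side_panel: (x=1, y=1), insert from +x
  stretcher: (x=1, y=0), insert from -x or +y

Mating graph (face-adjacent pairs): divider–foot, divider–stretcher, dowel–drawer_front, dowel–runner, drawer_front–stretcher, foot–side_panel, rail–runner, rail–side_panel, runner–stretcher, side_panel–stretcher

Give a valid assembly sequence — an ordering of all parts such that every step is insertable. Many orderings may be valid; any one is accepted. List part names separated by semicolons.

1. dowel@(2, -1) [+x clear] — {dowel}
2. runner@(2, 0) [+x clear] — {dowel, runner}
3. drawer_front@(1, -1) [-y clear] — {dowel, drawer_front, runner}
4. stretcher@(1, 0) [-x clear] — {dowel, drawer_front, runner, stretcher}
5. divider@(0, 0) [-x clear] — {divider, dowel, drawer_front, runner, stretcher}
6. side_panel@(1, 1) [+x clear] — {divider, dowel, drawer_front, runner, side_panel, stretcher}
7. rail@(2, 1) [+y clear] — {divider, dowel, drawer_front, rail, runner, side_panel, stretcher}
8. foot@(0, 1) [+y clear] — {divider, dowel, drawer_front, foot, rail, runner, side_panel, stretcher}

dowel; runner; drawer_front; stretcher; divider; side_panel; rail; foot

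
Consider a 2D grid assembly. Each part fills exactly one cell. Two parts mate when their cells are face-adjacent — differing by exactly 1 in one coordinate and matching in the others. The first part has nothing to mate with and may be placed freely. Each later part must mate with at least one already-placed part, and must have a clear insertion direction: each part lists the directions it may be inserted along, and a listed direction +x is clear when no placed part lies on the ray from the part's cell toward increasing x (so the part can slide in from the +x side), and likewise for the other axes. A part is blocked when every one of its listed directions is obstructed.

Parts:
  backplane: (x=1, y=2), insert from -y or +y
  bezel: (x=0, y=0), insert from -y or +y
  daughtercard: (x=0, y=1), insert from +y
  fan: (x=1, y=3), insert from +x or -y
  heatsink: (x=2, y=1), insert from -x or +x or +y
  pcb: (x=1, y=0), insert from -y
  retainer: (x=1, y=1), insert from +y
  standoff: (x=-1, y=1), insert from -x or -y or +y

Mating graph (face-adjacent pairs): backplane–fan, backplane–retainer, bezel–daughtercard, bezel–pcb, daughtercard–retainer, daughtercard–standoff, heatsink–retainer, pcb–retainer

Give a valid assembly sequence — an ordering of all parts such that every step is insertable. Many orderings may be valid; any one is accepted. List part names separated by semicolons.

1. heatsink@(2, 1) [-x clear] — {heatsink}
2. retainer@(1, 1) [+y clear] — {heatsink, retainer}
3. daughtercard@(0, 1) [+y clear] — {daughtercard, heatsink, retainer}
4. standoff@(-1, 1) [-x clear] — {daughtercard, heatsink, retainer, standoff}
5. pcb@(1, 0) [-y clear] — {daughtercard, heatsink, pcb, retainer, standoff}
6. backplane@(1, 2) [+y clear] — {backplane, daughtercard, heatsink, pcb, retainer, standoff}
7. fan@(1, 3) [+x clear] — {backplane, daughtercard, fan, heatsink, pcb, retainer, standoff}
8. bezel@(0, 0) [-y clear] — {backplane, bezel, daughtercard, fan, heatsink, pcb, retainer, standoff}

heatsink; retainer; daughtercard; standoff; pcb; backplane; fan; bezel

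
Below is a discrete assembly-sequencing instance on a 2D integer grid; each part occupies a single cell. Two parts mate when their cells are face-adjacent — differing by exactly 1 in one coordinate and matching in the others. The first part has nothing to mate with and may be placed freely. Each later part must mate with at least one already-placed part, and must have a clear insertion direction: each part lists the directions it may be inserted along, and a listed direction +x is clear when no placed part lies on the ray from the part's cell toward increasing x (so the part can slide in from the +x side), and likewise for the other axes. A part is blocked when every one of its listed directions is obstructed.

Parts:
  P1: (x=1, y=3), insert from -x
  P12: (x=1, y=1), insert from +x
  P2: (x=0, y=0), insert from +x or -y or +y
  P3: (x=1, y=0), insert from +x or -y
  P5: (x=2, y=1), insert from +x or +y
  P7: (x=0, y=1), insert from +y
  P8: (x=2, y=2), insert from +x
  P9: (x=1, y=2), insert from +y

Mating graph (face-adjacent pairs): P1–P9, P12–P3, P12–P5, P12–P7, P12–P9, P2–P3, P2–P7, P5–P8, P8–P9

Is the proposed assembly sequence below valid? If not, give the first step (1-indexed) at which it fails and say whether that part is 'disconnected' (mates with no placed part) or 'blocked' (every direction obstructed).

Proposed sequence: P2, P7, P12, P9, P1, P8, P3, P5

1. P2@(0, 0) [+x clear] — {P2}
2. P7@(0, 1) [+y clear] — {P2, P7}
3. P12@(1, 1) [+x clear] — {P12, P2, P7}
4. P9@(1, 2) [+y clear] — {P12, P2, P7, P9}
5. P1@(1, 3) [-x clear] — {P1, P12, P2, P7, P9}
6. P8@(2, 2) [+x clear] — {P1, P12, P2, P7, P8, P9}
7. P3@(1, 0) [+x clear] — {P1, P12, P2, P3, P7, P8, P9}
8. P5@(2, 1) [+x clear] — {P1, P12, P2, P3, P5, P7, P8, P9}

Valid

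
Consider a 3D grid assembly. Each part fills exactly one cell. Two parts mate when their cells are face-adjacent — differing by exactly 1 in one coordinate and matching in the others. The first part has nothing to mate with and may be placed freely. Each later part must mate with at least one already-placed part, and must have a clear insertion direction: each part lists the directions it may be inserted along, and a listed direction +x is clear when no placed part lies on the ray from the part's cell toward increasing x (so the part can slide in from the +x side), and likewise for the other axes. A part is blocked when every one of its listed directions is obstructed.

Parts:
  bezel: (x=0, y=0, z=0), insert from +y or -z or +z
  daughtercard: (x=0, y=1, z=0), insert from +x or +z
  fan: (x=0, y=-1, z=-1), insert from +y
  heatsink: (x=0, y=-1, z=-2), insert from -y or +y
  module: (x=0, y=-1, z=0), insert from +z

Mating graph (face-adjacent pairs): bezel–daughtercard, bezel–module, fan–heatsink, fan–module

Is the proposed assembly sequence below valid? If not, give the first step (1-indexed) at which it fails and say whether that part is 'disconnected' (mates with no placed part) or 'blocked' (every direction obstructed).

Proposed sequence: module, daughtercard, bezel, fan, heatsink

1. module@(0, -1, 0) [+z clear] — {module}
2. daughtercard@(0, 1, 0) — no placed neighbour ⇒ disconnected

Invalid at step 2 (disconnected)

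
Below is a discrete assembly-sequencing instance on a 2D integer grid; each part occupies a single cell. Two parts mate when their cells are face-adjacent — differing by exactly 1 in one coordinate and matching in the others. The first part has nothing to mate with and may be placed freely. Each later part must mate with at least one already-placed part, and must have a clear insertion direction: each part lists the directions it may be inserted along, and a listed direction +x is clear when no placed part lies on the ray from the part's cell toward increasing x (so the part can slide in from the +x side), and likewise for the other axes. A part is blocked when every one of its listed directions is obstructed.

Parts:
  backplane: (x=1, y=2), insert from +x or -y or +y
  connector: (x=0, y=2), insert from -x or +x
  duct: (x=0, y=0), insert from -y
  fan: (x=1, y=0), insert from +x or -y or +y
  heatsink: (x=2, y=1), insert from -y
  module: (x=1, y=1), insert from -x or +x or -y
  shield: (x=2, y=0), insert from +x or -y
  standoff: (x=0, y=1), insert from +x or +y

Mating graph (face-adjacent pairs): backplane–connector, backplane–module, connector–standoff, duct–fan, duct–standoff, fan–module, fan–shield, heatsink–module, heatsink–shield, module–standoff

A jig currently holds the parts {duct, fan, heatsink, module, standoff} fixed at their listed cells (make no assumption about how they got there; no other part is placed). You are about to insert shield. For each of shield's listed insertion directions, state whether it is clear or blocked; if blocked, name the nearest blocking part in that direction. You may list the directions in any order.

+x: ray from shield(2, 0) has no placed part ⇒ clear
-y: ray from shield(2, 0) has no placed part ⇒ clear

+x: clear; -y: clear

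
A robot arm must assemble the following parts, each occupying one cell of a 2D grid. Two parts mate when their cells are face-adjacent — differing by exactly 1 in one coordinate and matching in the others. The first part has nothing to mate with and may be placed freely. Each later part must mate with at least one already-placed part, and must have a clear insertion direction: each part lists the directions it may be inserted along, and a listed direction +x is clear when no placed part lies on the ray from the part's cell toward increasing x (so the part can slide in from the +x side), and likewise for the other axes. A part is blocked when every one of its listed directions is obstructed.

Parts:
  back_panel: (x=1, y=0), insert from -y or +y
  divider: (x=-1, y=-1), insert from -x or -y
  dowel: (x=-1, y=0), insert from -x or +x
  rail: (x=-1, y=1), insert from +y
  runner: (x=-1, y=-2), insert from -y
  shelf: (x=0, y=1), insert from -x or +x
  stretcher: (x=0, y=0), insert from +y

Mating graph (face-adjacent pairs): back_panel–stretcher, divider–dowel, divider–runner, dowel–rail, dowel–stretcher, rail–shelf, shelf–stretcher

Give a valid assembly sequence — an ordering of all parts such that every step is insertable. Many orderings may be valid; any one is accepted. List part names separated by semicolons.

divider; dowel; stretcher; back_panel; rail; runner; shelf

1. divider@(-1, -1) [-x clear] — {divider}
2. dowel@(-1, 0) [-x clear] — {divider, dowel}
3. stretcher@(0, 0) [+y clear] — {divider, dowel, stretcher}
4. back_panel@(1, 0) [-y clear] — {back_panel, divider, dowel, stretcher}
5. rail@(-1, 1) [+y clear] — {back_panel, divider, dowel, rail, stretcher}
6. runner@(-1, -2) [-y clear] — {back_panel, divider, dowel, rail, runner, stretcher}
7. shelf@(0, 1) [+x clear] — {back_panel, divider, dowel, rail, runner, shelf, stretcher}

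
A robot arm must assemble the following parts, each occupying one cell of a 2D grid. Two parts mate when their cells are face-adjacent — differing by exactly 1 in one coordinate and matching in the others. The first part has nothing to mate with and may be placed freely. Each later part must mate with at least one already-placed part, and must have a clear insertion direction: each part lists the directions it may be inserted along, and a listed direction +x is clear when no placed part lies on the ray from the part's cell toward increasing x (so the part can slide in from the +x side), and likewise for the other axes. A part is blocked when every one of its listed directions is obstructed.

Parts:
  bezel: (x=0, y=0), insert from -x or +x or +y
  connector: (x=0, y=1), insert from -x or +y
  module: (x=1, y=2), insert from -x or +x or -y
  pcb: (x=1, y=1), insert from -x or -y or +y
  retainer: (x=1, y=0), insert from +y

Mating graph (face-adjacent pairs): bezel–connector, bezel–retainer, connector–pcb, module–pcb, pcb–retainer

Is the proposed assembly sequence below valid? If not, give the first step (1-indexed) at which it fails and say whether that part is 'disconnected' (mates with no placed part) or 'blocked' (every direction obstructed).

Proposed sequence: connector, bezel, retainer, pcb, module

Valid

1. connector@(0, 1) [-x clear] — {connector}
2. bezel@(0, 0) [-x clear] — {bezel, connector}
3. retainer@(1, 0) [+y clear] — {bezel, connector, retainer}
4. pcb@(1, 1) [+y clear] — {bezel, connector, pcb, retainer}
5. module@(1, 2) [-x clear] — {bezel, connector, module, pcb, retainer}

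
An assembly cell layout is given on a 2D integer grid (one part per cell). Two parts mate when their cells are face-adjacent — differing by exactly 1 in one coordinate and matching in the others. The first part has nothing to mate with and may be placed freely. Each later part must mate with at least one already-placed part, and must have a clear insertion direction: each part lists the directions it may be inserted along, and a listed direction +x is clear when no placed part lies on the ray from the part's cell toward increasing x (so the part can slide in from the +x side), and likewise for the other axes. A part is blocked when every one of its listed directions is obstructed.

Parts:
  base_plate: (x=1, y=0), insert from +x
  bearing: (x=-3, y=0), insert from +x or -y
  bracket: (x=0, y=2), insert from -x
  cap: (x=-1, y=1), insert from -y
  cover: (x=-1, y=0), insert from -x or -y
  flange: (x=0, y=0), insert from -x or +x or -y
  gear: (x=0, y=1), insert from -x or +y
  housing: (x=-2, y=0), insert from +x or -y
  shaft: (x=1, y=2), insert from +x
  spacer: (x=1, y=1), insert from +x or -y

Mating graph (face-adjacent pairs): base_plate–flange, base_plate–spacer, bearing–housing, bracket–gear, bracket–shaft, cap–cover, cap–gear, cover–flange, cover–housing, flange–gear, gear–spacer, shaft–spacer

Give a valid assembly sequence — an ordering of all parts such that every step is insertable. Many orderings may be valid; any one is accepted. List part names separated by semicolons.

1. cap@(-1, 1) [-y clear] — {cap}
2. gear@(0, 1) [+y clear] — {cap, gear}
3. bracket@(0, 2) [-x clear] — {bracket, cap, gear}
4. cover@(-1, 0) [-x clear] — {bracket, cap, cover, gear}
5. flange@(0, 0) [+x clear] — {bracket, cap, cover, flange, gear}
6. base_plate@(1, 0) [+x clear] — {base_plate, bracket, cap, cover, flange, gear}
7. spacer@(1, 1) [+x clear] — {base_plate, bracket, cap, cover, flange, gear, spacer}
8. shaft@(1, 2) [+x clear] — {base_plate, bracket, cap, cover, flange, gear, shaft, spacer}
9. housing@(-2, 0) [-y clear] — {base_plate, bracket, cap, cover, flange, gear, housing, shaft, spacer}
10. bearing@(-3, 0) [-y clear] — {base_plate, bearing, bracket, cap, cover, flange, gear, housing, shaft, spacer}

cap; gear; bracket; cover; flange; base_plate; spacer; shaft; housing; bearing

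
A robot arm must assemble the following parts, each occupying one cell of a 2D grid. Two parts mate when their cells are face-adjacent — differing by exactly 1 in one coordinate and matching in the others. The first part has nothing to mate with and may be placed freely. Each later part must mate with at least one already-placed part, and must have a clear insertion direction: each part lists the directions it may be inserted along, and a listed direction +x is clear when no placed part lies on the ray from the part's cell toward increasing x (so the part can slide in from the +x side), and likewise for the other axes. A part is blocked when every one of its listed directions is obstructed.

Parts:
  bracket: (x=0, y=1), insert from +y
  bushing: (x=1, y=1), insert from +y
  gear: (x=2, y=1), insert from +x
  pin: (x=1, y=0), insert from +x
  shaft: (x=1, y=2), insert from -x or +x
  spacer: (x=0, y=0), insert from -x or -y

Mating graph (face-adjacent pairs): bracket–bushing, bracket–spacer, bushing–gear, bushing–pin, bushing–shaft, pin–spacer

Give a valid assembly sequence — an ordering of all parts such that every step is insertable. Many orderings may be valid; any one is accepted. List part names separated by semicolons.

pin; bushing; gear; shaft; bracket; spacer

1. pin@(1, 0) [+x clear] — {pin}
2. bushing@(1, 1) [+y clear] — {bushing, pin}
3. gear@(2, 1) [+x clear] — {bushing, gear, pin}
4. shaft@(1, 2) [-x clear] — {bushing, gear, pin, shaft}
5. bracket@(0, 1) [+y clear] — {bracket, bushing, gear, pin, shaft}
6. spacer@(0, 0) [-x clear] — {bracket, bushing, gear, pin, shaft, spacer}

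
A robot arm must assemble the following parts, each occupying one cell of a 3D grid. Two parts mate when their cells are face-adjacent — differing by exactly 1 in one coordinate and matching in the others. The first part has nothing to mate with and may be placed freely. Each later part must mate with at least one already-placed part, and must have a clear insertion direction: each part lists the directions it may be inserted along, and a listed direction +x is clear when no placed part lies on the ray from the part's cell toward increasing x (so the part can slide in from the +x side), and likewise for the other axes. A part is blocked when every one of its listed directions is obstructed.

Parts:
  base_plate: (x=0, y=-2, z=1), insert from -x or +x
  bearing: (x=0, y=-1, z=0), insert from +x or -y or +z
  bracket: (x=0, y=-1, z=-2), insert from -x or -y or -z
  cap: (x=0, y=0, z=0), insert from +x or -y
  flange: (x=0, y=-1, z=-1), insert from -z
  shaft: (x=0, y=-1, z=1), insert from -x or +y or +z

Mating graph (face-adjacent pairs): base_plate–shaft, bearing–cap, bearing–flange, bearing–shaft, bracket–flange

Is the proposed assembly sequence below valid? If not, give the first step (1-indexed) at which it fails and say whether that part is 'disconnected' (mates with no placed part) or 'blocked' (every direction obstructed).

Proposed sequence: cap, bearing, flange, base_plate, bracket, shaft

Invalid at step 4 (disconnected)

1. cap@(0, 0, 0) [+x clear] — {cap}
2. bearing@(0, -1, 0) [+x clear] — {bearing, cap}
3. flange@(0, -1, -1) [-z clear] — {bearing, cap, flange}
4. base_plate@(0, -2, 1) — no placed neighbour ⇒ disconnected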